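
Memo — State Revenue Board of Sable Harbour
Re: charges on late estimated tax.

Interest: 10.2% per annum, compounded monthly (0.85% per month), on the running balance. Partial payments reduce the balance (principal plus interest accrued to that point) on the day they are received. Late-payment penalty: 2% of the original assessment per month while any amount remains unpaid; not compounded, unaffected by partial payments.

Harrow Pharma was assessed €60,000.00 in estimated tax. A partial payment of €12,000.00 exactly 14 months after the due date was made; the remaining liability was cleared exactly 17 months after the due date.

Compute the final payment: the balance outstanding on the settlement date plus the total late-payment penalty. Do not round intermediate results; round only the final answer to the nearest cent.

Balance at month 14: €60,000.0000 × (1 + 0.0085)^14 = €67,548.2164…
After €12,000.00 payment: €67,548.2164… − €12,000.00 = €55,548.2164…
Balance at month 17: €55,548.2164… × (1 + 0.0085)^3 = €56,976.7701…
Penalty: 17 × 2% × €60,000.00 = €20,400.00
Final settlement = outstanding balance + penalty = €56,976.7701… + €20,400.00 = €77,376.77

€77,376.77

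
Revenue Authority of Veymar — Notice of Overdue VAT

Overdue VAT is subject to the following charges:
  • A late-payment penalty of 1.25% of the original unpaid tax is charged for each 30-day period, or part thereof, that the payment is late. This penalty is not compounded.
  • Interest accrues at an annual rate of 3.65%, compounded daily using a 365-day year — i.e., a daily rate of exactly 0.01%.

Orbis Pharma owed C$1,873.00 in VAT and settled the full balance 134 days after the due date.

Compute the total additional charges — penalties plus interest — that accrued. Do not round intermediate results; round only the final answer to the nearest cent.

Penalty periods: ⌈134/30⌉ = 5; penalty = 5 × 1.25% × C$1,873.00 = C$117.06…
Interest: C$1,873.00 × ((1 + 0.0001)^134 − 1) = C$1,873.00 × 0.01348950… = C$25.2658…
Penalties + interest = C$117.0625 + C$25.2658… = C$142.33

C$142.33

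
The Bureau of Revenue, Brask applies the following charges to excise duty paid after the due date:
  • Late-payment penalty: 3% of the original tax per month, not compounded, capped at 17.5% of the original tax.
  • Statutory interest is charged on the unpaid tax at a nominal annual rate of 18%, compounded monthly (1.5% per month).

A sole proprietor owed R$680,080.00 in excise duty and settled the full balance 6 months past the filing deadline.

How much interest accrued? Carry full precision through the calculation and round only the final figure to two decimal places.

R$63,548.89

Interest: R$680,080.00 × ((1 + 0.015)^6 − 1) = R$680,080.00 × 0.0934433… = R$63,548.8949…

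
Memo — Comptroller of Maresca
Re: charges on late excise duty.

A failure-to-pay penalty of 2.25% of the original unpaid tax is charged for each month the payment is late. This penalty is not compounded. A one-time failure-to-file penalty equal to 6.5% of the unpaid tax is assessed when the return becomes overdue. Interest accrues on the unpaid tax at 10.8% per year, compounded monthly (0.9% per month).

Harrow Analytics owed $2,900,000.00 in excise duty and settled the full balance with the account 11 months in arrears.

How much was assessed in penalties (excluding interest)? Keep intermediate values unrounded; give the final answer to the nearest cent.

$906,250.00

Failure-to-file penalty: 6.5% × $2,900,000.00 = $188,500.00
Failure-to-pay penalty: 11 × 2.25% × $2,900,000.00 = $717,750.00
Total penalty = $188,500.00 + $717,750.00 = $906,250.00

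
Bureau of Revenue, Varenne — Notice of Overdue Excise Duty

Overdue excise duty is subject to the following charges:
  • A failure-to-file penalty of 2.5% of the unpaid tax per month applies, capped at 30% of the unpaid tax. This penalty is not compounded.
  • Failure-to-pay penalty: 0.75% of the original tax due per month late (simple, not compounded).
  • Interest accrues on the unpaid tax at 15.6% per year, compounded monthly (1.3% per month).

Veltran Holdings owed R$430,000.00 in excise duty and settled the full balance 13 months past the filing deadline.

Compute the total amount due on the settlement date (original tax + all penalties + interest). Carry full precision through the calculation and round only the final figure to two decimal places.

Failure-to-file: 13 × 2.5% × R$430,000.00 = R$139,750.00, capped at 30% × R$430,000.00 = R$129,000.00
Failure-to-pay penalty = 0.75% × R$430,000.00 × 13 mo = R$41,925.00
Interest: R$430,000.00 × ((1 + 0.013)^13 − 1) = R$430,000.00 × 0.1828312… = R$78,617.4372…
Total = R$430,000.00 + R$170,925.0000 + R$78,617.4372… = R$679,542.44

R$679,542.44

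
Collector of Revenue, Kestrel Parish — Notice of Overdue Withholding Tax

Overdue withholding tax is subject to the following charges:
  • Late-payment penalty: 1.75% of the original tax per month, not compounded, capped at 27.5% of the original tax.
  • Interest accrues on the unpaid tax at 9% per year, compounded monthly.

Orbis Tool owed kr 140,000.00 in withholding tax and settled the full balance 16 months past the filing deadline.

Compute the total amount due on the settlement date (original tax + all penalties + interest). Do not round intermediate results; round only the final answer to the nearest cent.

Penalty (uncapped): 16 × 1.75% × kr 140,000.00 = kr 39,200.00; cap = 27.5% × kr 140,000.00 = kr 38,500.00 → penalty = kr 38,500.00
Interest (9%/yr ÷ 12 = 0.75%/month): kr 140,000.00 × ((1 + 0.0075)^16 − 1) = kr 17,778.8959…
Total = kr 140,000.00 + kr 38,500.0000 + kr 17,778.8959… = kr 196,278.90

kr 196,278.90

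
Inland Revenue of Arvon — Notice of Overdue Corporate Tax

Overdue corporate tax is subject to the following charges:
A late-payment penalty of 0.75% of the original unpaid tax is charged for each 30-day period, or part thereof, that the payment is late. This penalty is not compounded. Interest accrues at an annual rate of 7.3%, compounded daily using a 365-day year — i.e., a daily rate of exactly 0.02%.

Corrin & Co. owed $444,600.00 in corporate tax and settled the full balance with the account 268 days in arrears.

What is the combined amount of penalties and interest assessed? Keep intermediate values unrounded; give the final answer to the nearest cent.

Penalty periods: ⌈268/30⌉ = 9; penalty = 9 × 0.75% × $444,600.00 = $30,010.50
Interest: $444,600.00 × ((1 + 0.0002)^268 − 1) = $444,600.00 × 0.05505684… = $24,478.2703…
Penalties + interest = $30,010.5000 + $24,478.2703… = $54,488.77

$54,488.77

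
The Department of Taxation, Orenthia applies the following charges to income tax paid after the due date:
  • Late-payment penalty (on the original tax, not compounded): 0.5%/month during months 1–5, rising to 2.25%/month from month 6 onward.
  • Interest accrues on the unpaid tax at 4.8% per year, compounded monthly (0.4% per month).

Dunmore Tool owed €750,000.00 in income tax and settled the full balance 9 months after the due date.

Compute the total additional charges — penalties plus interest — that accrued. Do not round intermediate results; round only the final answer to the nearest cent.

Penalty, months 1–5: 5 × 0.5% × €750,000.00 = €18,750.00
Penalty, months 6–9: 4 × 2.25% × €750,000.00 = €67,500.00
Interest: €750,000.00 × ((1 + 0.004)^9 − 1) = €750,000.00 × 0.0365814… = €27,436.0563…
Penalties + interest = €86,250.0000 + €27,436.0563… = €113,686.06

€113,686.06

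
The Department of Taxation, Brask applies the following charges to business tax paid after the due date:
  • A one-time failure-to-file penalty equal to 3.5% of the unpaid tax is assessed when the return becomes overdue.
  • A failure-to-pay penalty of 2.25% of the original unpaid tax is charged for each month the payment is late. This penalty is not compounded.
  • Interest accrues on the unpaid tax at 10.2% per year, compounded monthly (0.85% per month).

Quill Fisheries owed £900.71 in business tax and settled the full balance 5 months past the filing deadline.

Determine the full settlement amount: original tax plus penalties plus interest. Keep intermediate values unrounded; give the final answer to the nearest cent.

Failure-to-file penalty: 3.5% × £900.71 = £31.52…
Failure-to-pay penalty = 2.25% × £900.71 × 5 mo = £101.33…
Interest: £900.71 × ((1 + 0.0085)^5 − 1) = £900.71 × 0.0432287… = £38.9365…
Total = £900.71 + £132.8547… + £38.9365… = £1,072.50

£1,072.50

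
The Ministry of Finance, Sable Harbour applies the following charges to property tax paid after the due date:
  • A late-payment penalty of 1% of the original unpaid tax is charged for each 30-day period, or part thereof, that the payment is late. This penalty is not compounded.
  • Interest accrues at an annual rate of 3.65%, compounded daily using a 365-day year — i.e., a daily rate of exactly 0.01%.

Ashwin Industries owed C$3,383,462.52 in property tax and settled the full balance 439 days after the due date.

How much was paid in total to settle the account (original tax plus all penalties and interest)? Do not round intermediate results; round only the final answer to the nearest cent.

Penalty periods: ⌈439/30⌉ = 15; penalty = 15 × 1% × C$3,383,462.52 = C$507,519.38…
Interest: C$3,383,462.52 × ((1 + 0.0001)^439 − 1) = C$3,383,462.52 × 0.04487557… = C$151,834.8042…
Total = C$3,383,462.52 + C$507,519.3780 + C$151,834.8042… = C$4,042,816.70

C$4,042,816.70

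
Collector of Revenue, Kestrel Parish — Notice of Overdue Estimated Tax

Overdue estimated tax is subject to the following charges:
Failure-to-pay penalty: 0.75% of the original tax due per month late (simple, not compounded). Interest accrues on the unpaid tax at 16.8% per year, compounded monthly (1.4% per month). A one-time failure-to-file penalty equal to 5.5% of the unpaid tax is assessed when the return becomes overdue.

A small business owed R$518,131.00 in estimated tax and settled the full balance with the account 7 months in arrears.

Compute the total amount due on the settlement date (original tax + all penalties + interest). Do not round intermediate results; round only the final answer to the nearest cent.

Failure-to-file penalty: 5.5% × R$518,131.00 = R$28,497.21…
Failure-to-pay penalty = 0.75% × R$518,131.00 × 7 mo = R$27,201.88…
Interest: R$518,131.00 × ((1 + 0.014)^7 − 1) = R$518,131.00 × 0.1022134… = R$52,959.9290…
Total = R$518,131.00 + R$55,699.0825 + R$52,959.9290… = R$626,790.01

R$626,790.01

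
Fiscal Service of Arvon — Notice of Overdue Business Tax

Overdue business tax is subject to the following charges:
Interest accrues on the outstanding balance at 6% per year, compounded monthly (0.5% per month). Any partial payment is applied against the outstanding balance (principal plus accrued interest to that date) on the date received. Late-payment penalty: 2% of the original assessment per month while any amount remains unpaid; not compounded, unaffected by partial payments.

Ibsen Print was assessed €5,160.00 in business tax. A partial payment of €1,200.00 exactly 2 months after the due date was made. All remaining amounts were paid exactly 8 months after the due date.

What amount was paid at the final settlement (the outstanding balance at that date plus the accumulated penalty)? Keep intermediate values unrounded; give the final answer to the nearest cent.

Balance at month 2: €5,160.0000 × (1 + 0.005)^2 = €5,211.7290
After €1,200.00 payment: €5,211.7290 − €1,200.00 = €4,011.7290
Balance at month 8: €4,011.7290 × (1 + 0.005)^6 = €4,133.5953…
Penalty: 8 × 2% × €5,160.00 = €825.60
Final settlement = outstanding balance + penalty = €4,133.5953… + €825.60 = €4,959.20

€4,959.20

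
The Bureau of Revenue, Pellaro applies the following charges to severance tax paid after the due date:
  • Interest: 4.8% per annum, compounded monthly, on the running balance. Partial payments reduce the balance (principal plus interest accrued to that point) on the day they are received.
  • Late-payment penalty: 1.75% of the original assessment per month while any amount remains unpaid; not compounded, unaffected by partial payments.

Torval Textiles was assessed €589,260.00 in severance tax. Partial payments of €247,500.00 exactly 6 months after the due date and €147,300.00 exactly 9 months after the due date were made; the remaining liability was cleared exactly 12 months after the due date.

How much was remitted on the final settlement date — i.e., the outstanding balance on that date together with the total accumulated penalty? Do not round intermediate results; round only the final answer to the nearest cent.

€339,345.31

Monthly rate = 4.8% ÷ 12 = 0.4%
Balance at month 6: €589,260.0000 × (1 + 0.004)^6 = €603,544.4189…
After €247,500.00 payment: €603,544.4189… − €247,500.00 = €356,044.4189…
Balance at month 9: €356,044.4189… × (1 + 0.004)^3 = €360,334.0649…
After €147,300.00 payment: €360,334.0649… − €147,300.00 = €213,034.0649…
Balance at month 12: €213,034.0649… × (1 + 0.004)^3 = €215,600.7129…
Penalty: 12 × 1.75% × €589,260.00 = €123,744.60
Final settlement = outstanding balance + penalty = €215,600.7129… + €123,744.60 = €339,345.31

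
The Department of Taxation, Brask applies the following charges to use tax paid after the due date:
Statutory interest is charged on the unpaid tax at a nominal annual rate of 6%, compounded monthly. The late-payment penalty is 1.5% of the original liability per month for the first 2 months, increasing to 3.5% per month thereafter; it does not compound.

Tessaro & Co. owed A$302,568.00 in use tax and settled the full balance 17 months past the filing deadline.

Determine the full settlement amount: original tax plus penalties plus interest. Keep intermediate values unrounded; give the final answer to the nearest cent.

A$497,266.43

Penalty, months 1–2: 2 × 1.5% × A$302,568.00 = A$9,077.04
Penalty, months 3–17: 15 × 3.5% × A$302,568.00 = A$158,848.20
Interest (6%/yr ÷ 12 = 0.5%/month): A$302,568.00 × ((1 + 0.005)^17 − 1) = A$26,773.1855…
Total = A$302,568.00 + A$167,925.2400 + A$26,773.1855… = A$497,266.43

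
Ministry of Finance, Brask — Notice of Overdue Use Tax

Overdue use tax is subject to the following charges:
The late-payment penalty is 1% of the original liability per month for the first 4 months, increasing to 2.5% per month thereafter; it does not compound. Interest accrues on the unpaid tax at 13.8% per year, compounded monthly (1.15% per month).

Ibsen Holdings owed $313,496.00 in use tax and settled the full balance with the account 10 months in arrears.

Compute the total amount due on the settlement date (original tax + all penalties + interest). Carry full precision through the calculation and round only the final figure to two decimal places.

$411,036.36

Penalty, months 1–4: 4 × 1% × $313,496.00 = $12,539.84
Penalty, months 5–10: 6 × 2.5% × $313,496.00 = $47,024.40
Interest: $313,496.00 × ((1 + 0.0115)^10 − 1) = $313,496.00 × 0.1211375… = $37,976.1151…
Total = $313,496.00 + $59,564.2400 + $37,976.1151… = $411,036.36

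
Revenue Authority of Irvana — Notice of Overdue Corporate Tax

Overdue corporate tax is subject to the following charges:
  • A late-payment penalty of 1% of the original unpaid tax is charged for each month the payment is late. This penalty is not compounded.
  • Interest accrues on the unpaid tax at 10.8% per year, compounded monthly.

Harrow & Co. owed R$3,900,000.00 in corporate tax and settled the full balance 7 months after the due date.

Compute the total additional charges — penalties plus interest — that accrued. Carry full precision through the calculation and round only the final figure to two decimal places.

R$525,434.31

Late-payment penalty: 7 × 1% × R$3,900,000.00 = R$273,000.00
Interest (10.8%/yr ÷ 12 = 0.9%/month): R$3,900,000.00 × ((1 + 0.009)^7 − 1) = R$252,434.3089…
Penalties + interest = R$273,000.0000 + R$252,434.3089… = R$525,434.31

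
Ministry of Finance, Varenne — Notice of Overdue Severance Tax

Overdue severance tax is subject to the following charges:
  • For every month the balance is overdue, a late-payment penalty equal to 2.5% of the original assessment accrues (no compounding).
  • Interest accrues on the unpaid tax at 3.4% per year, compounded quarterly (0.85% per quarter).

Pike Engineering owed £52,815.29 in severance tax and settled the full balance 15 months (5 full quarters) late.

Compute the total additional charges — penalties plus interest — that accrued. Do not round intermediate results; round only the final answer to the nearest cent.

£22,088.87

Late-payment penalty: 15 × 2.5% × £52,815.29 = £19,805.73…
Interest: £52,815.29 × ((1 + 0.0085)^5 − 1) = £52,815.29 × 0.0432287… = £2,283.1346…
Penalties + interest = £19,805.7338… + £2,283.1346… = £22,088.87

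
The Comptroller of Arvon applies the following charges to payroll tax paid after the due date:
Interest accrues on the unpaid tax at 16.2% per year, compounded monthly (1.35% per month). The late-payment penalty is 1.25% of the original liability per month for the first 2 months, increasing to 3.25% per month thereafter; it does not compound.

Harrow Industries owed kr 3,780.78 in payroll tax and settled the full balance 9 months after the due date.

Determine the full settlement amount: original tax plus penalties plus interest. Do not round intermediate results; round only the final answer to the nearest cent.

Penalty, months 1–2: 2 × 1.25% × kr 3,780.78 = kr 94.52…
Penalty, months 3–9: 7 × 3.25% × kr 3,780.78 = kr 860.13…
Interest: kr 3,780.78 × ((1 + 0.0135)^9 − 1) = kr 3,780.78 × 0.1282719… = kr 484.9679…
Total = kr 3,780.78 + kr 954.6470… + kr 484.9679… = kr 5,220.39

kr 5,220.39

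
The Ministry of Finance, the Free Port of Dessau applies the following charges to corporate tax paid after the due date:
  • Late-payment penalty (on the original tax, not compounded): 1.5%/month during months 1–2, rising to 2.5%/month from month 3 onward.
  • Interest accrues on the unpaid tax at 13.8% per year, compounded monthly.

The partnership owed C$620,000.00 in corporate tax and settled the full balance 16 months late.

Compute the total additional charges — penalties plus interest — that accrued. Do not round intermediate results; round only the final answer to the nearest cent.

Penalty, months 1–2: 2 × 1.5% × C$620,000.00 = C$18,600.00
Penalty, months 3–16: 14 × 2.5% × C$620,000.00 = C$217,000.00
Interest (13.8%/yr ÷ 12 = 1.15%/month): C$620,000.00 × ((1 + 0.0115)^16 − 1) = C$124,467.7400…
Penalties + interest = C$235,600.0000 + C$124,467.7400… = C$360,067.74

C$360,067.74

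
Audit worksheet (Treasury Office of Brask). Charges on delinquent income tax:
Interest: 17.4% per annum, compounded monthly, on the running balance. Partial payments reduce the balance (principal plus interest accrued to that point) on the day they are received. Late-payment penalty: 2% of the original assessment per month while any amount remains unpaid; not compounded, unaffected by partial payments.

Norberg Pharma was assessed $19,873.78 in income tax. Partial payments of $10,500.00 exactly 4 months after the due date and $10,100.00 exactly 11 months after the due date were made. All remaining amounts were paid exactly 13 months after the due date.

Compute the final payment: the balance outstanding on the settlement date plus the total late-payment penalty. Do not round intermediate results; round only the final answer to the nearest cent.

$6,783.57

Monthly rate = 17.4% ÷ 12 = 1.45%
Balance at month 4: $19,873.7800 × (1 + 0.0145)^4 = $21,051.7732…
After $10,500.00 payment: $21,051.7732… − $10,500.00 = $10,551.7732…
Balance at month 11: $10,551.7732… × (1 + 0.0145)^7 = $11,670.5093…
After $10,100.00 payment: $11,670.5093… − $10,100.00 = $1,570.5093…
Balance at month 13: $1,570.5093… × (1 + 0.0145)^2 = $1,616.3843…
Penalty: 13 × 2% × $19,873.78 = $5,167.18…
Final settlement = outstanding balance + penalty = $1,616.3843… + $5,167.18… = $6,783.57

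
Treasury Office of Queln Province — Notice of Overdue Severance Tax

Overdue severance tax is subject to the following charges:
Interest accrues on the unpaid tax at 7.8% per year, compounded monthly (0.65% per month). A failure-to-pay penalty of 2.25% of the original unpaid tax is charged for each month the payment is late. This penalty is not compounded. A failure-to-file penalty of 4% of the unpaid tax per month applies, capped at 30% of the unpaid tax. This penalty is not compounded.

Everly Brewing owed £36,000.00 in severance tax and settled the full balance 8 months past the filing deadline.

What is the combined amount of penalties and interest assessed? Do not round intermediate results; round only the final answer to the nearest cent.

£19,195.15

Failure-to-file: 8 × 4% × £36,000.00 = £11,520.00, capped at 30% × £36,000.00 = £10,800.00
Failure-to-pay penalty = 2.25% × £36,000.00 × 8 mo = £6,480.00
Interest: £36,000.00 × ((1 + 0.0065)^8 − 1) = £36,000.00 × 0.0531985… = £1,915.1462…
Penalties + interest = £17,280.0000 + £1,915.1462… = £19,195.15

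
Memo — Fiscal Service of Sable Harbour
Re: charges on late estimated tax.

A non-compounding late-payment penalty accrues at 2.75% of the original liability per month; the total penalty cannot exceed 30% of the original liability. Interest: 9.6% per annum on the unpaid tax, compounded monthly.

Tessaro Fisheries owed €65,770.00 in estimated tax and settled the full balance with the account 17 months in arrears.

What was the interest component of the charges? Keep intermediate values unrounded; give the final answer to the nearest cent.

€9,540.74

Interest (9.6%/yr ÷ 12 = 0.8%/month): €65,770.00 × ((1 + 0.008)^17 − 1) = €9,540.7353…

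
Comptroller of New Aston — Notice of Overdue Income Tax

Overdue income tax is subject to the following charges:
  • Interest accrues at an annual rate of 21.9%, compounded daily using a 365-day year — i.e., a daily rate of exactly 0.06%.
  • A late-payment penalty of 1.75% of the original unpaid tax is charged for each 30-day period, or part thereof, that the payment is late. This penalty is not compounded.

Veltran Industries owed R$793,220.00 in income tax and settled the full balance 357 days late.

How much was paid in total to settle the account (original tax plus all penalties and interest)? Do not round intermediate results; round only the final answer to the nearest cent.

Penalty periods: ⌈357/30⌉ = 12; penalty = 12 × 1.75% × R$793,220.00 = R$166,576.20
Interest: R$793,220.00 × ((1 + 0.0006)^357 − 1) = R$793,220.00 × 0.23879083… = R$189,413.6611…
Total = R$793,220.00 + R$166,576.2000 + R$189,413.6611… = R$1,149,209.86

R$1,149,209.86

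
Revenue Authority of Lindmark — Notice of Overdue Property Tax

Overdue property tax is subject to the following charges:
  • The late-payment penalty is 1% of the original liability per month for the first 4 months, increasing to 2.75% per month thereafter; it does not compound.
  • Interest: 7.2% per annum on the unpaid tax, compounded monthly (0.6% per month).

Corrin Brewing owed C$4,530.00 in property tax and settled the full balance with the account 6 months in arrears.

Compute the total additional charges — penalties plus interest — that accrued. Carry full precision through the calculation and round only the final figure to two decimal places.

Penalty, months 1–4: 4 × 1% × C$4,530.00 = C$181.20
Penalty, months 5–6: 2 × 2.75% × C$4,530.00 = C$249.15
Interest: C$4,530.00 × ((1 + 0.006)^6 − 1) = C$4,530.00 × 0.0365443… = C$165.5459…
Penalties + interest = C$430.3500 + C$165.5459… = C$595.90

C$595.90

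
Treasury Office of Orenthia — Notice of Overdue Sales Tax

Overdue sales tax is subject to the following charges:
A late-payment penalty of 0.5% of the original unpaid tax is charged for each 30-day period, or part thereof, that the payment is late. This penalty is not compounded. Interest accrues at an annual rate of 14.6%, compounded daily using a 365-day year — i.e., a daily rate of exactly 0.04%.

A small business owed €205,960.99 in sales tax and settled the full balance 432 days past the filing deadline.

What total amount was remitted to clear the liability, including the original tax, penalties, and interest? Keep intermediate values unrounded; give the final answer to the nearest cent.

Penalty periods: ⌈432/30⌉ = 15; penalty = 15 × 0.5% × €205,960.99 = €15,447.07…
Interest: €205,960.99 × ((1 + 0.0004)^432 − 1) = €205,960.99 × 0.18858729… = €38,841.6246…
Total = €205,960.99 + €15,447.0743… + €38,841.6246… = €260,249.69

€260,249.69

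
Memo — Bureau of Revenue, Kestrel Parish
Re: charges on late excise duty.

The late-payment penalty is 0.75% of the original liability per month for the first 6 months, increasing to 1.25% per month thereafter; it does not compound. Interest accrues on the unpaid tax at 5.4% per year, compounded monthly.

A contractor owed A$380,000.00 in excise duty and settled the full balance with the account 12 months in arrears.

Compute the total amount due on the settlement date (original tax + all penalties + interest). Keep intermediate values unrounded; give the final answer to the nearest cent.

A$446,635.57

Penalty, months 1–6: 6 × 0.75% × A$380,000.00 = A$17,100.00
Penalty, months 7–12: 6 × 1.25% × A$380,000.00 = A$28,500.00
Interest (5.4%/yr ÷ 12 = 0.45%/month): A$380,000.00 × ((1 + 0.0045)^12 − 1) = A$21,035.5657…
Total = A$380,000.00 + A$45,600.0000 + A$21,035.5657… = A$446,635.57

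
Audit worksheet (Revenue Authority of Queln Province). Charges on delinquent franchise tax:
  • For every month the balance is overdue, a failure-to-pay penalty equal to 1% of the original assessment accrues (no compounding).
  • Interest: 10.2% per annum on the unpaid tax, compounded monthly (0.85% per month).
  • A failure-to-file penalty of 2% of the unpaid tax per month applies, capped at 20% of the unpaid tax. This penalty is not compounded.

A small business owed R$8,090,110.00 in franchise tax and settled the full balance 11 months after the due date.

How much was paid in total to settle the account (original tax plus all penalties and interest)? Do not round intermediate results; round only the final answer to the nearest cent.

Failure-to-file: 11 × 2% × R$8,090,110.00 = R$1,779,824.20, capped at 20% × R$8,090,110.00 = R$1,618,022.00
Failure-to-pay penalty: 11 × 1% × R$8,090,110.00 = R$889,912.10
Interest: R$8,090,110.00 × ((1 + 0.0085)^11 − 1) = R$8,090,110.00 × 0.0975768… = R$789,407.2390…
Total = R$8,090,110.00 + R$2,507,934.1000 + R$789,407.2390… = R$11,387,451.34

R$11,387,451.34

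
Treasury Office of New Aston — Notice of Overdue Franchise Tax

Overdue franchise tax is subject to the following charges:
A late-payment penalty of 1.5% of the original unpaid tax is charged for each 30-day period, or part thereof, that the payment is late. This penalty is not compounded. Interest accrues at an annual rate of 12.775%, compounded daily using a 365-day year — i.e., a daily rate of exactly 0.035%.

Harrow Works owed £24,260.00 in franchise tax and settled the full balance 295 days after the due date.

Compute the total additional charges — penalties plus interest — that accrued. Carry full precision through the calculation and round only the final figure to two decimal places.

£6,277.24

Penalty periods: ⌈295/30⌉ = 10; penalty = 10 × 1.5% × £24,260.00 = £3,639.00
Interest: £24,260.00 × ((1 + 0.00035)^295 − 1) = £24,260.00 × 0.10874854… = £2,638.2395…
Penalties + interest = £3,639.0000 + £2,638.2395… = £6,277.24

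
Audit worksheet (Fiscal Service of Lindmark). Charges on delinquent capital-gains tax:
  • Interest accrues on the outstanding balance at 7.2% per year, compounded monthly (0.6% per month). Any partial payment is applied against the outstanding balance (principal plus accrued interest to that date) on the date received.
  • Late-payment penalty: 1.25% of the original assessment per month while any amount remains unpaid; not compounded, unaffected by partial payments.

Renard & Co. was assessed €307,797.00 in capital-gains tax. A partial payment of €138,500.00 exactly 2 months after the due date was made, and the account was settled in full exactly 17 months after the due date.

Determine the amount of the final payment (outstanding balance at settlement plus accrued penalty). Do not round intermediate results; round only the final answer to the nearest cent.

Balance at month 2: €307,797.0000 × (1 + 0.006)^2 = €311,501.6447…
After €138,500.00 payment: €311,501.6447… − €138,500.00 = €173,001.6447…
Balance at month 17: €173,001.6447… × (1 + 0.006)^15 = €189,243.0517…
Penalty: 17 × 1.25% × €307,797.00 = €65,406.86…
Final settlement = outstanding balance + penalty = €189,243.0517… + €65,406.86… = €254,649.91

€254,649.91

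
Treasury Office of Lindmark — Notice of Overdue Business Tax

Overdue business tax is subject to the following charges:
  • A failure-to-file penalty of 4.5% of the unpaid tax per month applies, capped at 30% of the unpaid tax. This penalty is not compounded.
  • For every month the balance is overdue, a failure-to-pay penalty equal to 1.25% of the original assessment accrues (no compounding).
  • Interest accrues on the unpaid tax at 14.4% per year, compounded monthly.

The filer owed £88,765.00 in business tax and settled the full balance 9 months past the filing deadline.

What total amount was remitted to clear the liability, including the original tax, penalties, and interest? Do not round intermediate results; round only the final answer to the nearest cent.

Failure-to-file: 9 × 4.5% × £88,765.00 = £35,949.83…, capped at 30% × £88,765.00 = £26,629.50
Failure-to-pay penalty: 9 × 1.25% × £88,765.00 = £9,986.06…
Interest (14.4%/yr ÷ 12 = 1.2%/month): £88,765.00 × ((1 + 0.012)^9 − 1) = £10,059.8969…
Total = £88,765.00 + £36,615.5625 + £10,059.8969… = £135,440.46

£135,440.46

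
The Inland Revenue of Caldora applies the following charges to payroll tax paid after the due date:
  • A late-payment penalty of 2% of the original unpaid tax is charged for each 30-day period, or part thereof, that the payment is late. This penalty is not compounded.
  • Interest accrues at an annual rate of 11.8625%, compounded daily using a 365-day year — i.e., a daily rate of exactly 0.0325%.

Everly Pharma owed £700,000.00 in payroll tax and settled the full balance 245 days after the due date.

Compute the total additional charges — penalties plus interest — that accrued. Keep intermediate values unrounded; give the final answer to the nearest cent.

Penalty periods: ⌈245/30⌉ = 9; penalty = 9 × 2% × £700,000.00 = £126,000.00
Interest: £700,000.00 × ((1 + 0.000325)^245 − 1) = £700,000.00 × 0.08286690… = £58,006.8320…
Penalties + interest = £126,000.0000 + £58,006.8320… = £184,006.83

£184,006.83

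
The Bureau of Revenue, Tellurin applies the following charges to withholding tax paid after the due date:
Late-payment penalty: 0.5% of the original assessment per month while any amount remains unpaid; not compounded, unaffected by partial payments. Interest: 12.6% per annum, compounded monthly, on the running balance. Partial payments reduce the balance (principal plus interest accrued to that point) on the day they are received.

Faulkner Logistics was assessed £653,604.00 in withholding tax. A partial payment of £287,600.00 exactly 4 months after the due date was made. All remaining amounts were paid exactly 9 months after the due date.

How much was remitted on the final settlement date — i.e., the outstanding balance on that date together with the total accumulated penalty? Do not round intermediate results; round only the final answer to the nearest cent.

Monthly rate = 12.6% ÷ 12 = 1.05%
Balance at month 4: £653,604.0000 × (1 + 0.0105)^4 = £681,490.7615…
After £287,600.00 payment: £681,490.7615… − £287,600.00 = £393,890.7615…
Balance at month 9: £393,890.7615… × (1 + 0.0105)^5 = £415,008.8748…
Penalty: 9 × 0.5% × £653,604.00 = £29,412.18
Final settlement = outstanding balance + penalty = £415,008.8748… + £29,412.18 = £444,421.05

£444,421.05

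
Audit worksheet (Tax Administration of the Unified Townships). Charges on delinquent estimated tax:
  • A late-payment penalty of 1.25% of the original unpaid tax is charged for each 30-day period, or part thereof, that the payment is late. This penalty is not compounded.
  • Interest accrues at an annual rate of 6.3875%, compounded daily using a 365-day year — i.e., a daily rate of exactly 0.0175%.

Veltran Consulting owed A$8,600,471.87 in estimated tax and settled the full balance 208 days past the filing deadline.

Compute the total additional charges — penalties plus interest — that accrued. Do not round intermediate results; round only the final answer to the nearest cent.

A$1,071,337.47

Penalty periods: ⌈208/30⌉ = 7; penalty = 7 × 1.25% × A$8,600,471.87 = A$752,541.29…
Interest: A$8,600,471.87 × ((1 + 0.000175)^208 − 1) = A$8,600,471.87 × 0.03706729… = A$318,796.1771…
Penalties + interest = A$752,541.2886… + A$318,796.1771… = A$1,071,337.47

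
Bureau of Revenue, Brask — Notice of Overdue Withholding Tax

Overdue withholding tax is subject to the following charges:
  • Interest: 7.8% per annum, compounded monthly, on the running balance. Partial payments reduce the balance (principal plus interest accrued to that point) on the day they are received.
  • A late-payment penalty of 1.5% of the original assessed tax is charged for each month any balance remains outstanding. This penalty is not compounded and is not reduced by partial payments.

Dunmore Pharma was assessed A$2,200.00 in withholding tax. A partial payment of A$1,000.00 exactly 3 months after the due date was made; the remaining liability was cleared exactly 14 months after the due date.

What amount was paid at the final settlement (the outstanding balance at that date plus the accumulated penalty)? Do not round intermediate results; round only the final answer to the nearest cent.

Monthly rate = 7.8% ÷ 12 = 0.65%
Balance at month 3: A$2,200.0000 × (1 + 0.0065)^3 = A$2,243.1795…
After A$1,000.00 payment: A$2,243.1795… − A$1,000.00 = A$1,243.1795…
Balance at month 14: A$1,243.1795… × (1 + 0.0065)^11 = A$1,335.0127…
Penalty: 14 × 1.5% × A$2,200.00 = A$462.00
Final settlement = outstanding balance + penalty = A$1,335.0127… + A$462.00 = A$1,797.01

A$1,797.01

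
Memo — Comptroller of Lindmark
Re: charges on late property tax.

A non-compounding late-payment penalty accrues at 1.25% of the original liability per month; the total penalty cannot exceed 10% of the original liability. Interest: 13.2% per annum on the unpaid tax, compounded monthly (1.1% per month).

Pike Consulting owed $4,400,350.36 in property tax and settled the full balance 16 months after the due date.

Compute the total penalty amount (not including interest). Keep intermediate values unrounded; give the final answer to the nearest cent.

$440,035.04

Penalty (uncapped): 16 × 1.25% × $4,400,350.36 = $880,070.07…; cap = 10% × $4,400,350.36 = $440,035.04… → penalty = $440,035.04…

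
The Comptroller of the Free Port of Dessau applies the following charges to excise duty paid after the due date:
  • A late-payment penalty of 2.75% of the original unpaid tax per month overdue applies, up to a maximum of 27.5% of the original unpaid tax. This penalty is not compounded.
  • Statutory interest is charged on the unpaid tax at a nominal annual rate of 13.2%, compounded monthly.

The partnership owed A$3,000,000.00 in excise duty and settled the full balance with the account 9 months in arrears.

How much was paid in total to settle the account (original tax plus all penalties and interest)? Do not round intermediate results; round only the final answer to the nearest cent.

Penalty: 9 × 2.75% × A$3,000,000.00 = A$742,500.00 (below the 27.5% cap of A$825,000.00)
Interest (13.2%/yr ÷ 12 = 1.1%/month): A$3,000,000.00 × ((1 + 0.011)^9 − 1) = A$310,409.0076…
Total = A$3,000,000.00 + A$742,500.0000 + A$310,409.0076… = A$4,052,909.01

A$4,052,909.01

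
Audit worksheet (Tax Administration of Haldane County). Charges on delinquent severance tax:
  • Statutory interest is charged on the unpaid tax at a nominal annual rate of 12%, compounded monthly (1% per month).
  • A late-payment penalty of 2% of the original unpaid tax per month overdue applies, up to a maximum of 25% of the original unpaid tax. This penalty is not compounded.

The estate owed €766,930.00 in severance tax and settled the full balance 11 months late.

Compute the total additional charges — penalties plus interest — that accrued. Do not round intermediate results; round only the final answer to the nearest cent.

€257,434.13

Penalty: 11 × 2% × €766,930.00 = €168,724.60 (below the 25% cap of €191,732.50)
Interest: €766,930.00 × ((1 + 0.01)^11 − 1) = €766,930.00 × 0.1156683… = €88,709.5251…
Penalties + interest = €168,724.6000 + €88,709.5251… = €257,434.13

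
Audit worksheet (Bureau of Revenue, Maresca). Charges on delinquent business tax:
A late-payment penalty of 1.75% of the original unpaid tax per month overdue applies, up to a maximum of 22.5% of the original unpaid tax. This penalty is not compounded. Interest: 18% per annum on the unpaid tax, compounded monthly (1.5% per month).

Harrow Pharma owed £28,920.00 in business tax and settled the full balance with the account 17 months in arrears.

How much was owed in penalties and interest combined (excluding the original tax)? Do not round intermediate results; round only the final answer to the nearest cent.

Penalty (uncapped): 17 × 1.75% × £28,920.00 = £8,603.70; cap = 22.5% × £28,920.00 = £6,507.00 → penalty = £6,507.00
Interest: £28,920.00 × ((1 + 0.015)^17 − 1) = £28,920.00 × 0.2880203… = £8,329.5480…
Penalties + interest = £6,507.0000 + £8,329.5480… = £14,836.55

£14,836.55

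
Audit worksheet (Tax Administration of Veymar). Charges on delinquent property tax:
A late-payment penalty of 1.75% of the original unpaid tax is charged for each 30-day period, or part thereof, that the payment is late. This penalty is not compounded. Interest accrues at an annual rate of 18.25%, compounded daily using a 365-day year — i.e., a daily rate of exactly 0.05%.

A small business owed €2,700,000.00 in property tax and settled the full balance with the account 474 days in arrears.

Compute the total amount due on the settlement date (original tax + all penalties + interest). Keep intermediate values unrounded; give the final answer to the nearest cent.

Penalty periods: ⌈474/30⌉ = 16; penalty = 16 × 1.75% × €2,700,000.00 = €756,000.00
Interest: €2,700,000.00 × ((1 + 0.0005)^474 − 1) = €2,700,000.00 × 0.26736605… = €721,888.3327…
Total = €2,700,000.00 + €756,000.0000 + €721,888.3327… = €4,177,888.33

€4,177,888.33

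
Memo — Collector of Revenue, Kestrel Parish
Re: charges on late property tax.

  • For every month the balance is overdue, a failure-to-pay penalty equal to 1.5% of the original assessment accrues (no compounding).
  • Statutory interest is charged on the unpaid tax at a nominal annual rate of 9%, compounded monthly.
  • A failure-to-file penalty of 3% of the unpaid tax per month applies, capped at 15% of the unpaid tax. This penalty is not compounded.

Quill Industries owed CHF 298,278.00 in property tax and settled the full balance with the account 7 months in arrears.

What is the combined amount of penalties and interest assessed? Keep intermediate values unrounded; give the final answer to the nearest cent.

Failure-to-file: 7 × 3% × CHF 298,278.00 = CHF 62,638.38, capped at 15% × CHF 298,278.00 = CHF 44,741.70
Failure-to-pay penalty: 7 × 1.5% × CHF 298,278.00 = CHF 31,319.19
Interest (9%/yr ÷ 12 = 0.75%/month): CHF 298,278.00 × ((1 + 0.0075)^7 − 1) = CHF 16,016.3733…
Penalties + interest = CHF 76,060.8900 + CHF 16,016.3733… = CHF 92,077.26

CHF 92,077.26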